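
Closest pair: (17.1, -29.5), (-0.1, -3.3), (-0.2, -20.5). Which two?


d(P0,P1) = 31.3413, d(P0,P2) = 19.501, d(P1,P2) = 17.2003
Closest: P1 and P2

Closest pair: (-0.1, -3.3) and (-0.2, -20.5), distance = 17.2003


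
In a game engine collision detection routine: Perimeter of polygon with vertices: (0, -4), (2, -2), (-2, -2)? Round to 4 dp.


Sides: (0, -4)->(2, -2): sqrt(8) = 2.828427, (2, -2)->(-2, -2): sqrt(16) = 4, (-2, -2)->(0, -4): sqrt(8) = 2.828427
Sum = 9.656854
Perimeter = 9.6569

9.6569


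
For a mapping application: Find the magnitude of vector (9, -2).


|u| = sqrt(9^2 + (-2)^2) = sqrt(85) = 9.2195

9.2195


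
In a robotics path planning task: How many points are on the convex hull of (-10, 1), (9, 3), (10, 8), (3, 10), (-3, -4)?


Convex hull vertices (CCW): (-10, 1), (-3, -4), (9, 3), (10, 8), (3, 10)
Count = 5

5


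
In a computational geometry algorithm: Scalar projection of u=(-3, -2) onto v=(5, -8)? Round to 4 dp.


u.v = 1, |v| = sqrt(89) = 9.434
Scalar projection = u.v / |v| = 1 / sqrt(89) = 0.106

0.106


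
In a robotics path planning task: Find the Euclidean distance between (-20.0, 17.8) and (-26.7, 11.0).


dx=-6.7, dy=-6.8
d^2 = (-6.7)^2 + (-6.8)^2 = 91.13
d = sqrt(91.13) = 9.5462

9.5462


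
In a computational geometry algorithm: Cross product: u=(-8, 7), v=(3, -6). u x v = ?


u x v = u_x*v_y - u_y*v_x = (-8)*(-6) - 7*3
= 48 - 21 = 27

27


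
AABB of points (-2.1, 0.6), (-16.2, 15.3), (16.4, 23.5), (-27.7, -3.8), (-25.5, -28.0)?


x range: [-27.7, 16.4]
y range: [-28, 23.5]
Bounding box: (-27.7,-28) to (16.4,23.5)

(-27.7,-28) to (16.4,23.5)


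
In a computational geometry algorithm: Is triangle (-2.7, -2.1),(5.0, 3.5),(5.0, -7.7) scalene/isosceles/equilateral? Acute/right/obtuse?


Side lengths squared: AB^2=90.65, BC^2=125.44, CA^2=90.65
Sorted: [90.65, 90.65, 125.44]
By sides: Isosceles, By angles: Acute

Isosceles, Acute


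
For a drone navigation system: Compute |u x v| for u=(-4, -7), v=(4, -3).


|u x v| = |(-4)*(-3) - (-7)*4|
= |12 - (-28)| = 40

40


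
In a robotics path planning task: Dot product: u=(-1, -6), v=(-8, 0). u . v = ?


u . v = u_x*v_x + u_y*v_y = (-1)*(-8) + (-6)*0
= 8 + 0 = 8

8


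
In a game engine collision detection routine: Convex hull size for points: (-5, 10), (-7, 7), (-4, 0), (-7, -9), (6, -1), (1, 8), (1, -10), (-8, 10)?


Convex hull vertices (CCW): (-8, 10), (-7, -9), (1, -10), (6, -1), (1, 8), (-5, 10)
Count = 6

6


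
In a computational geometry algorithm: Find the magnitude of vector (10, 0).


|u| = sqrt(10^2 + 0^2) = sqrt(100) = 10

10


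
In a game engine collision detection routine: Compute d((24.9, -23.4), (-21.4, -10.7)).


dx=-46.3, dy=12.7
d^2 = (-46.3)^2 + 12.7^2 = 2304.98
d = sqrt(2304.98) = 48.0102

48.0102


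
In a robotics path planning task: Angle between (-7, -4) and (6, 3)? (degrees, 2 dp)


u.v = -54, |u| = sqrt(65) = 8.0623, |v| = sqrt(45) = 6.7082
cos(theta) = u.v/(|u||v|) = -54/sqrt(2925) = -0.99846
theta = acos(-0.99846) = 176.82 degrees

176.82 degrees


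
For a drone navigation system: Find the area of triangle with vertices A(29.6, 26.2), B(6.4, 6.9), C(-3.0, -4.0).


Area = |x_A(y_B-y_C) + x_B(y_C-y_A) + x_C(y_A-y_B)|/2
= |322.64 + (-193.28) + (-57.9)|/2
= 71.46/2 = 35.73

35.73


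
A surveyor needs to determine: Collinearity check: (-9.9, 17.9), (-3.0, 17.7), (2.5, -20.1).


Cross product: ((-3)-(-9.9))*((-20.1)-17.9) - (17.7-17.9)*(2.5-(-9.9))
= -259.72

No, not collinear


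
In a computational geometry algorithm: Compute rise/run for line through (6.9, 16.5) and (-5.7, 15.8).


slope = (y2-y1)/(x2-x1) = (15.8-16.5)/((-5.7)-6.9) = (-0.7)/(-12.6) = 0.0556

0.0556


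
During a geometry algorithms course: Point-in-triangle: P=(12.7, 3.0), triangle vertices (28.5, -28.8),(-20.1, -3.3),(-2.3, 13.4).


Cross products: AB x AP = -1142.58, BC x BP = -435.62, CA x CP = 312.68
All same sign? no

No, outside


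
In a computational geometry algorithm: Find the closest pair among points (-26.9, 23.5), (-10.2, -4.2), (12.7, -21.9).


d(P0,P1) = 32.3447, d(P0,P2) = 60.2438, d(P1,P2) = 28.943
Closest: P1 and P2

Closest pair: (-10.2, -4.2) and (12.7, -21.9), distance = 28.943


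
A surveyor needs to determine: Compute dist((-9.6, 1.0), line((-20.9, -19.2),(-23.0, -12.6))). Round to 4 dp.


|cross product| = 117
|line direction| = sqrt(47.97) = 6.926
Distance = 117/sqrt(47.97) = 16.8928

16.8928


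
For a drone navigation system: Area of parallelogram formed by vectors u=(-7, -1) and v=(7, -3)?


|u x v| = |(-7)*(-3) - (-1)*7|
= |21 - (-7)| = 28

28


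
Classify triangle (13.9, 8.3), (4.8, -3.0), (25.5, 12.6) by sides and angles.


Side lengths squared: AB^2=210.5, BC^2=671.85, CA^2=153.05
Sorted: [153.05, 210.5, 671.85]
By sides: Scalene, By angles: Obtuse

Scalene, Obtuse


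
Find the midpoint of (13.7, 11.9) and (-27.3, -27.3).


M = ((13.7+(-27.3))/2, (11.9+(-27.3))/2)
= (-6.8, -7.7)

(-6.8, -7.7)


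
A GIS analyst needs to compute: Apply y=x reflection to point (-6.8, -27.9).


Reflection over y=x: (x,y) -> (y,x)
(-6.8, -27.9) -> (-27.9, -6.8)

(-27.9, -6.8)


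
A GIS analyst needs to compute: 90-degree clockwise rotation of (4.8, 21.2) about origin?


90° CW: (x,y) -> (y, -x)
(4.8,21.2) -> (21.2, -4.8)

(21.2, -4.8)


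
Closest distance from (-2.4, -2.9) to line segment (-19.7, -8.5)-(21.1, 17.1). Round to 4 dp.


Project P onto AB: t = 0.366 (clamped to [0,1])
Closest point on segment: (-4.7658, 0.8705)
Distance: 4.4512

4.4512


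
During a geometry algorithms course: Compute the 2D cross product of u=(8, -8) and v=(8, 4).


u x v = u_x*v_y - u_y*v_x = 8*4 - (-8)*8
= 32 - (-64) = 96

96


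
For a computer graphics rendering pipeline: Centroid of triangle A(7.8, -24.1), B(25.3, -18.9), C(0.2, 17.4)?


Centroid = ((x_A+x_B+x_C)/3, (y_A+y_B+y_C)/3)
= ((7.8+25.3+0.2)/3, ((-24.1)+(-18.9)+17.4)/3)
= (11.1, -8.5333)

(11.1, -8.5333)


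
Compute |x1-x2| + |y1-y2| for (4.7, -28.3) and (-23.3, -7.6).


|4.7-(-23.3)| + |(-28.3)-(-7.6)| = 28 + 20.7 = 48.7

48.7


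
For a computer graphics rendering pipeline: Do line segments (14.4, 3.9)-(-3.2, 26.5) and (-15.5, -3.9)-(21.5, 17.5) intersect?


Cross products: d1=-351.26, d2=861.58, d3=813.02, d4=-399.82
d1*d2 < 0 and d3*d4 < 0? yes

Yes, they intersect


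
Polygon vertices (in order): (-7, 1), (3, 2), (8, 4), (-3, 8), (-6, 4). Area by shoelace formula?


Shoelace sum: ((-7)*2 - 3*1) + (3*4 - 8*2) + (8*8 - (-3)*4) + ((-3)*4 - (-6)*8) + ((-6)*1 - (-7)*4)
= 113
Area = |113|/2 = 56.5

56.5


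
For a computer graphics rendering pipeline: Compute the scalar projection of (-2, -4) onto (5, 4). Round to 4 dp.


u.v = -26, |v| = sqrt(41) = 6.4031
Scalar projection = u.v / |v| = -26 / sqrt(41) = -4.0605

-4.0605


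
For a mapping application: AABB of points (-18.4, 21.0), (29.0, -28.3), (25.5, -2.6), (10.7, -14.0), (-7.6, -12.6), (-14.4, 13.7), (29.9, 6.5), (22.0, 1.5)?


x range: [-18.4, 29.9]
y range: [-28.3, 21]
Bounding box: (-18.4,-28.3) to (29.9,21)

(-18.4,-28.3) to (29.9,21)


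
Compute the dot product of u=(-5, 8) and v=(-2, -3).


u . v = u_x*v_x + u_y*v_y = (-5)*(-2) + 8*(-3)
= 10 + (-24) = -14

-14


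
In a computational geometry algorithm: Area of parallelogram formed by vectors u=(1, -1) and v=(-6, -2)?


|u x v| = |1*(-2) - (-1)*(-6)|
= |(-2) - 6| = 8

8


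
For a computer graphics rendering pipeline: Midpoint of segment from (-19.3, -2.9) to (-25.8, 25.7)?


M = (((-19.3)+(-25.8))/2, ((-2.9)+25.7)/2)
= (-22.55, 11.4)

(-22.55, 11.4)


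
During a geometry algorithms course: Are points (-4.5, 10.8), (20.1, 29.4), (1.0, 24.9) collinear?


Cross product: (20.1-(-4.5))*(24.9-10.8) - (29.4-10.8)*(1-(-4.5))
= 244.56

No, not collinear


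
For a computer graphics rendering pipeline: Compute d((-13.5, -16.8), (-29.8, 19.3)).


dx=-16.3, dy=36.1
d^2 = (-16.3)^2 + 36.1^2 = 1568.9
d = sqrt(1568.9) = 39.6093

39.6093


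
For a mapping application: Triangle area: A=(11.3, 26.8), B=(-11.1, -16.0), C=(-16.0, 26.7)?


Area = |x_A(y_B-y_C) + x_B(y_C-y_A) + x_C(y_A-y_B)|/2
= |(-482.51) + 1.11 + (-684.8)|/2
= 1166.2/2 = 583.1

583.1


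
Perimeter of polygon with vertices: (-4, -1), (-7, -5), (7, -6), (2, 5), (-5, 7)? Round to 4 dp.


Sides: (-4, -1)->(-7, -5): sqrt(25) = 5, (-7, -5)->(7, -6): sqrt(197) = 14.035669, (7, -6)->(2, 5): sqrt(146) = 12.083046, (2, 5)->(-5, 7): sqrt(53) = 7.28011, (-5, 7)->(-4, -1): sqrt(65) = 8.062258
Sum = 46.461083
Perimeter = 46.4611

46.4611


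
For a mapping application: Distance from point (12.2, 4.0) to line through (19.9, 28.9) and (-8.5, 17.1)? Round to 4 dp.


|cross product| = 616.3
|line direction| = sqrt(945.8) = 30.7539
Distance = 616.3/sqrt(945.8) = 20.0398

20.0398


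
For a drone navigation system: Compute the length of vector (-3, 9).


|u| = sqrt((-3)^2 + 9^2) = sqrt(90) = 9.4868

9.4868


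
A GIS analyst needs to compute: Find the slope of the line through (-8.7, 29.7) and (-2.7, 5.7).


slope = (y2-y1)/(x2-x1) = (5.7-29.7)/((-2.7)-(-8.7)) = (-24)/6 = -4

-4


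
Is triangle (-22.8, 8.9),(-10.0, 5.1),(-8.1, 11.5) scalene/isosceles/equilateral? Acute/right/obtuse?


Side lengths squared: AB^2=178.28, BC^2=44.57, CA^2=222.85
Sorted: [44.57, 178.28, 222.85]
By sides: Scalene, By angles: Right

Scalene, Right


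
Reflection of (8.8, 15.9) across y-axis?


Reflection over y-axis: (x,y) -> (-x,y)
(8.8, 15.9) -> (-8.8, 15.9)

(-8.8, 15.9)


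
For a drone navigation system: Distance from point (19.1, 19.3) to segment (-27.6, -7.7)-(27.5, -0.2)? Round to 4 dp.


Project P onto AB: t = 0.8976 (clamped to [0,1])
Closest point on segment: (21.8588, -0.9679)
Distance: 20.4548

20.4548


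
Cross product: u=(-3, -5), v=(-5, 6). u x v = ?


u x v = u_x*v_y - u_y*v_x = (-3)*6 - (-5)*(-5)
= (-18) - 25 = -43

-43


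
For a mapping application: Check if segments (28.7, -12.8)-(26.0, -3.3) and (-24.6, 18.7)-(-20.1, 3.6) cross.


Cross products: d1=663.08, d2=665.06, d3=421.3, d4=419.32
d1*d2 < 0 and d3*d4 < 0? no

No, they don't intersect


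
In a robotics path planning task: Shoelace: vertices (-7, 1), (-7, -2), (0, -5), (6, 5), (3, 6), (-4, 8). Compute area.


Shoelace sum: ((-7)*(-2) - (-7)*1) + ((-7)*(-5) - 0*(-2)) + (0*5 - 6*(-5)) + (6*6 - 3*5) + (3*8 - (-4)*6) + ((-4)*1 - (-7)*8)
= 207
Area = |207|/2 = 103.5

103.5


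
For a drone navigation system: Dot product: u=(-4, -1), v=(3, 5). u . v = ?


u . v = u_x*v_x + u_y*v_y = (-4)*3 + (-1)*5
= (-12) + (-5) = -17

-17


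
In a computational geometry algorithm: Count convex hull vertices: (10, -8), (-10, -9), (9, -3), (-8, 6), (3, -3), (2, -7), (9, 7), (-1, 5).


Convex hull vertices (CCW): (-10, -9), (10, -8), (9, 7), (-8, 6)
Count = 4

4


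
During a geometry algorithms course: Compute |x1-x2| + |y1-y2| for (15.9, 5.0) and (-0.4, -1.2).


|15.9-(-0.4)| + |5-(-1.2)| = 16.3 + 6.2 = 22.5

22.5


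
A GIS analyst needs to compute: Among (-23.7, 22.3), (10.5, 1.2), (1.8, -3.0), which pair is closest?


d(P0,P1) = 40.1852, d(P0,P2) = 35.9213, d(P1,P2) = 9.6607
Closest: P1 and P2

Closest pair: (10.5, 1.2) and (1.8, -3.0), distance = 9.6607


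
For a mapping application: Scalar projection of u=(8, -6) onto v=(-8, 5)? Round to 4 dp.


u.v = -94, |v| = sqrt(89) = 9.434
Scalar projection = u.v / |v| = -94 / sqrt(89) = -9.964

-9.964


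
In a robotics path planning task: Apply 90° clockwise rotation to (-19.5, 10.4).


90° CW: (x,y) -> (y, -x)
(-19.5,10.4) -> (10.4, 19.5)

(10.4, 19.5)


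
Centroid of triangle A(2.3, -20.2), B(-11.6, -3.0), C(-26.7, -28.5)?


Centroid = ((x_A+x_B+x_C)/3, (y_A+y_B+y_C)/3)
= ((2.3+(-11.6)+(-26.7))/3, ((-20.2)+(-3)+(-28.5))/3)
= (-12, -17.2333)

(-12, -17.2333)


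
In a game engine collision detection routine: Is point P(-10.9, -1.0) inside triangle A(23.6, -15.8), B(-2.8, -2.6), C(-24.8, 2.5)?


Cross products: AB x AP = 64.68, BC x BP = 6.11, CA x CP = 84.97
All same sign? yes

Yes, inside


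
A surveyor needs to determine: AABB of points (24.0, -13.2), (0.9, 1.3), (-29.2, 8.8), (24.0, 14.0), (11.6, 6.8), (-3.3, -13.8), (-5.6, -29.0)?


x range: [-29.2, 24]
y range: [-29, 14]
Bounding box: (-29.2,-29) to (24,14)

(-29.2,-29) to (24,14)


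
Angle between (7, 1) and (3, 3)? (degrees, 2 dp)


u.v = 24, |u| = sqrt(50) = 7.0711, |v| = sqrt(18) = 4.2426
cos(theta) = u.v/(|u||v|) = 24/sqrt(900) = 0.8
theta = acos(0.8) = 36.87 degrees

36.87 degrees


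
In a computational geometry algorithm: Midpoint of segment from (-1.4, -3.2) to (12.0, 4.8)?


M = (((-1.4)+12)/2, ((-3.2)+4.8)/2)
= (5.3, 0.8)

(5.3, 0.8)


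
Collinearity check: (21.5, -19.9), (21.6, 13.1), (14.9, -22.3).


Cross product: (21.6-21.5)*((-22.3)-(-19.9)) - (13.1-(-19.9))*(14.9-21.5)
= 217.56

No, not collinear


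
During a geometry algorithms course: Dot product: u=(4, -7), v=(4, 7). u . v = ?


u . v = u_x*v_x + u_y*v_y = 4*4 + (-7)*7
= 16 + (-49) = -33

-33


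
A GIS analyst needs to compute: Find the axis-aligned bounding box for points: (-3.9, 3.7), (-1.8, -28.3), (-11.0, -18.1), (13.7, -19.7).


x range: [-11, 13.7]
y range: [-28.3, 3.7]
Bounding box: (-11,-28.3) to (13.7,3.7)

(-11,-28.3) to (13.7,3.7)


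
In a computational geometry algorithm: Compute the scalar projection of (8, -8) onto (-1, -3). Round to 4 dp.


u.v = 16, |v| = sqrt(10) = 3.1623
Scalar projection = u.v / |v| = 16 / sqrt(10) = 5.0596

5.0596


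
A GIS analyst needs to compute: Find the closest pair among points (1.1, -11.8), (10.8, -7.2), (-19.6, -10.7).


d(P0,P1) = 10.7355, d(P0,P2) = 20.7292, d(P1,P2) = 30.6008
Closest: P0 and P1

Closest pair: (1.1, -11.8) and (10.8, -7.2), distance = 10.7355


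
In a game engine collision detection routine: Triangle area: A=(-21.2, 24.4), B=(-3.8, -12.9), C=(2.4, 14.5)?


Area = |x_A(y_B-y_C) + x_B(y_C-y_A) + x_C(y_A-y_B)|/2
= |580.88 + 37.62 + 89.52|/2
= 708.02/2 = 354.01

354.01


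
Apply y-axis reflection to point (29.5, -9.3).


Reflection over y-axis: (x,y) -> (-x,y)
(29.5, -9.3) -> (-29.5, -9.3)

(-29.5, -9.3)


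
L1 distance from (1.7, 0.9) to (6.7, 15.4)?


|1.7-6.7| + |0.9-15.4| = 5 + 14.5 = 19.5

19.5


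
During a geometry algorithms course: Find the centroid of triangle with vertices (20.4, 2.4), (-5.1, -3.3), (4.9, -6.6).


Centroid = ((x_A+x_B+x_C)/3, (y_A+y_B+y_C)/3)
= ((20.4+(-5.1)+4.9)/3, (2.4+(-3.3)+(-6.6))/3)
= (6.7333, -2.5)

(6.7333, -2.5)


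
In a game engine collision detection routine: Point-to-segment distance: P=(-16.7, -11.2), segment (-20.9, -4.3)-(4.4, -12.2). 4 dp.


Project P onto AB: t = 0.2289 (clamped to [0,1])
Closest point on segment: (-15.11, -6.1079)
Distance: 5.3345

5.3345


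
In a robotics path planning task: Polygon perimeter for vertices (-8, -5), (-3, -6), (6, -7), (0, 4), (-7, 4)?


Sides: (-8, -5)->(-3, -6): sqrt(26) = 5.09902, (-3, -6)->(6, -7): sqrt(82) = 9.055385, (6, -7)->(0, 4): sqrt(157) = 12.529964, (0, 4)->(-7, 4): sqrt(49) = 7, (-7, 4)->(-8, -5): sqrt(82) = 9.055385
Sum = 42.739754
Perimeter = 42.7398

42.7398


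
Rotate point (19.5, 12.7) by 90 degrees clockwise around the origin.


90° CW: (x,y) -> (y, -x)
(19.5,12.7) -> (12.7, -19.5)

(12.7, -19.5)


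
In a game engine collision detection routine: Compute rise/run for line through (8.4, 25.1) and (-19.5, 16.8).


slope = (y2-y1)/(x2-x1) = (16.8-25.1)/((-19.5)-8.4) = (-8.3)/(-27.9) = 0.2975

0.2975


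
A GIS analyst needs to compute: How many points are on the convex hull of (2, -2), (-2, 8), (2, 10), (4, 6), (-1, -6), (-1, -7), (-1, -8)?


Convex hull vertices (CCW): (-2, 8), (-1, -8), (2, -2), (4, 6), (2, 10)
Count = 5

5


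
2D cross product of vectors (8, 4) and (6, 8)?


u x v = u_x*v_y - u_y*v_x = 8*8 - 4*6
= 64 - 24 = 40

40


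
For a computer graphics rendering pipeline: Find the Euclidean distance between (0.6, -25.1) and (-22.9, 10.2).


dx=-23.5, dy=35.3
d^2 = (-23.5)^2 + 35.3^2 = 1798.34
d = sqrt(1798.34) = 42.4068

42.4068


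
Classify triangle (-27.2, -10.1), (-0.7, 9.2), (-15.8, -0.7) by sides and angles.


Side lengths squared: AB^2=1074.74, BC^2=326.02, CA^2=218.32
Sorted: [218.32, 326.02, 1074.74]
By sides: Scalene, By angles: Obtuse

Scalene, Obtuse


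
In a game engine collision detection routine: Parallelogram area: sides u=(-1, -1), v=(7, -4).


|u x v| = |(-1)*(-4) - (-1)*7|
= |4 - (-7)| = 11

11


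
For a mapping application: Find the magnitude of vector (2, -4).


|u| = sqrt(2^2 + (-4)^2) = sqrt(20) = 4.4721

4.4721


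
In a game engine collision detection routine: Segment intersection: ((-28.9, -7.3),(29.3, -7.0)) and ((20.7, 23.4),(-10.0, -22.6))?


Cross products: d1=-1339.11, d2=1328.88, d3=1771.86, d4=-896.13
d1*d2 < 0 and d3*d4 < 0? yes

Yes, they intersect


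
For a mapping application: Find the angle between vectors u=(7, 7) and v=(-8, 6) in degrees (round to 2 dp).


u.v = -14, |u| = sqrt(98) = 9.8995, |v| = sqrt(100) = 10
cos(theta) = u.v/(|u||v|) = -14/sqrt(9800) = -0.141421
theta = acos(-0.141421) = 98.13 degrees

98.13 degrees


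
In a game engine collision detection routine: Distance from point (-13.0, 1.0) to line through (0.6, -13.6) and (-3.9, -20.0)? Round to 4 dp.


|cross product| = 152.74
|line direction| = sqrt(61.21) = 7.8237
Distance = 152.74/sqrt(61.21) = 19.5228

19.5228


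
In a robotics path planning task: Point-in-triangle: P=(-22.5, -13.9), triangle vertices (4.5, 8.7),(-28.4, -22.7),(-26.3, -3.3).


Cross products: AB x AP = -104.26, BC x BP = -95.98, CA x CP = -372.08
All same sign? yes

Yes, inside


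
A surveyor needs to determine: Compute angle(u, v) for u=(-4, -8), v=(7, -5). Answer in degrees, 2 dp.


u.v = 12, |u| = sqrt(80) = 8.9443, |v| = sqrt(74) = 8.6023
cos(theta) = u.v/(|u||v|) = 12/sqrt(5920) = 0.155963
theta = acos(0.155963) = 81.03 degrees

81.03 degrees


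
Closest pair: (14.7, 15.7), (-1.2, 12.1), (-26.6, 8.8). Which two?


d(P0,P1) = 16.3025, d(P0,P2) = 41.8724, d(P1,P2) = 25.6135
Closest: P0 and P1

Closest pair: (14.7, 15.7) and (-1.2, 12.1), distance = 16.3025


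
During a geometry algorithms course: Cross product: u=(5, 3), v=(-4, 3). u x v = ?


u x v = u_x*v_y - u_y*v_x = 5*3 - 3*(-4)
= 15 - (-12) = 27

27


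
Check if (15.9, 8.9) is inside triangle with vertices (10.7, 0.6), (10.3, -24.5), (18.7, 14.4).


Cross products: AB x AP = 127.2, BC x BP = 62.72, CA x CP = 5.36
All same sign? yes

Yes, inside


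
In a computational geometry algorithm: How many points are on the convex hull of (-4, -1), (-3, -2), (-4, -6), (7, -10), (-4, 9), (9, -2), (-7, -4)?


Convex hull vertices (CCW): (-7, -4), (-4, -6), (7, -10), (9, -2), (-4, 9)
Count = 5

5


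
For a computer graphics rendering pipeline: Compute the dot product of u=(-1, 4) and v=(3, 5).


u . v = u_x*v_x + u_y*v_y = (-1)*3 + 4*5
= (-3) + 20 = 17

17


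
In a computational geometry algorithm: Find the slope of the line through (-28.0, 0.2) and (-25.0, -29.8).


slope = (y2-y1)/(x2-x1) = ((-29.8)-0.2)/((-25)-(-28)) = (-30)/3 = -10

-10


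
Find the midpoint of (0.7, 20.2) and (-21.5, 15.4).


M = ((0.7+(-21.5))/2, (20.2+15.4)/2)
= (-10.4, 17.8)

(-10.4, 17.8)


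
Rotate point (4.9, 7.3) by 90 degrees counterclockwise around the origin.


90° CCW: (x,y) -> (-y, x)
(4.9,7.3) -> (-7.3, 4.9)

(-7.3, 4.9)


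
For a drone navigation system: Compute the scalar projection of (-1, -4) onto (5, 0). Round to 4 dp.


u.v = -5, |v| = sqrt(25) = 5
Scalar projection = u.v / |v| = -5 / sqrt(25) = -1

-1


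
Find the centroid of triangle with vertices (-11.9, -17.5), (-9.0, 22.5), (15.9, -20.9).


Centroid = ((x_A+x_B+x_C)/3, (y_A+y_B+y_C)/3)
= (((-11.9)+(-9)+15.9)/3, ((-17.5)+22.5+(-20.9))/3)
= (-1.6667, -5.3)

(-1.6667, -5.3)


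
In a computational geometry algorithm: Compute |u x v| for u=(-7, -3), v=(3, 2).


|u x v| = |(-7)*2 - (-3)*3|
= |(-14) - (-9)| = 5

5


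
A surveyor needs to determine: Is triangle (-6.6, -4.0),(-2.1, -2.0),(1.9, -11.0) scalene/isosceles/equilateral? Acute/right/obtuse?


Side lengths squared: AB^2=24.25, BC^2=97, CA^2=121.25
Sorted: [24.25, 97, 121.25]
By sides: Scalene, By angles: Right

Scalene, Right


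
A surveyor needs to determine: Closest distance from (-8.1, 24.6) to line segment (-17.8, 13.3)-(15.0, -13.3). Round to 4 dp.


Project P onto AB: t = 0.0099 (clamped to [0,1])
Closest point on segment: (-17.4767, 13.0378)
Distance: 14.8865

14.8865


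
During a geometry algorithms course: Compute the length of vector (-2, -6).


|u| = sqrt((-2)^2 + (-6)^2) = sqrt(40) = 6.3246

6.3246


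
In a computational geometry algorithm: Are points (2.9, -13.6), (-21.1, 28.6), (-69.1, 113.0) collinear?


Cross product: ((-21.1)-2.9)*(113-(-13.6)) - (28.6-(-13.6))*((-69.1)-2.9)
= 0

Yes, collinear


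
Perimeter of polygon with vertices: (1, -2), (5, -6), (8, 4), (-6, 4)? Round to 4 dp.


Sides: (1, -2)->(5, -6): sqrt(32) = 5.656854, (5, -6)->(8, 4): sqrt(109) = 10.440307, (8, 4)->(-6, 4): sqrt(196) = 14, (-6, 4)->(1, -2): sqrt(85) = 9.219544
Sum = 39.316705
Perimeter = 39.3167

39.3167


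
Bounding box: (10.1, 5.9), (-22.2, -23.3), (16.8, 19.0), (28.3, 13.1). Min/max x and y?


x range: [-22.2, 28.3]
y range: [-23.3, 19]
Bounding box: (-22.2,-23.3) to (28.3,19)

(-22.2,-23.3) to (28.3,19)


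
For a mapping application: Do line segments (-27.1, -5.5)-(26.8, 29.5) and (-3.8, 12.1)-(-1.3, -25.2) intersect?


Cross products: d1=-913.09, d2=1184.88, d3=133.14, d4=-1964.83
d1*d2 < 0 and d3*d4 < 0? yes

Yes, they intersect


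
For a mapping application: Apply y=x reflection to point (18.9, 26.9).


Reflection over y=x: (x,y) -> (y,x)
(18.9, 26.9) -> (26.9, 18.9)

(26.9, 18.9)


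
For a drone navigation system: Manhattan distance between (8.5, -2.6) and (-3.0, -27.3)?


|8.5-(-3)| + |(-2.6)-(-27.3)| = 11.5 + 24.7 = 36.2

36.2


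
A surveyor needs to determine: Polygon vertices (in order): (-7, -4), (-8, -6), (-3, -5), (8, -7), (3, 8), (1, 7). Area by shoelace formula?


Shoelace sum: ((-7)*(-6) - (-8)*(-4)) + ((-8)*(-5) - (-3)*(-6)) + ((-3)*(-7) - 8*(-5)) + (8*8 - 3*(-7)) + (3*7 - 1*8) + (1*(-4) - (-7)*7)
= 236
Area = |236|/2 = 118

118


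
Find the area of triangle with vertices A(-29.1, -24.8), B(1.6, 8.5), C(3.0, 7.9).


Area = |x_A(y_B-y_C) + x_B(y_C-y_A) + x_C(y_A-y_B)|/2
= |(-17.46) + 52.32 + (-99.9)|/2
= 65.04/2 = 32.52

32.52


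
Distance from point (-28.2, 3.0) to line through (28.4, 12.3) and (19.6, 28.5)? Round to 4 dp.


|cross product| = 998.76
|line direction| = sqrt(339.88) = 18.4358
Distance = 998.76/sqrt(339.88) = 54.1749

54.1749


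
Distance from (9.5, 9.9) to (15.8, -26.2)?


dx=6.3, dy=-36.1
d^2 = 6.3^2 + (-36.1)^2 = 1342.9
d = sqrt(1342.9) = 36.6456

36.6456


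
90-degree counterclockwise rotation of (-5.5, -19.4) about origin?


90° CCW: (x,y) -> (-y, x)
(-5.5,-19.4) -> (19.4, -5.5)

(19.4, -5.5)


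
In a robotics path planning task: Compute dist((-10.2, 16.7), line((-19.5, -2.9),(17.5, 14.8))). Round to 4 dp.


|cross product| = 560.59
|line direction| = sqrt(1682.29) = 41.0157
Distance = 560.59/sqrt(1682.29) = 13.6677

13.6677


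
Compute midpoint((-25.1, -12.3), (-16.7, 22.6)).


M = (((-25.1)+(-16.7))/2, ((-12.3)+22.6)/2)
= (-20.9, 5.15)

(-20.9, 5.15)


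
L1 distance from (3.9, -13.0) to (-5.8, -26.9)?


|3.9-(-5.8)| + |(-13)-(-26.9)| = 9.7 + 13.9 = 23.6

23.6


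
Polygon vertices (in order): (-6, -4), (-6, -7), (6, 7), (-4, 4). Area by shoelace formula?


Shoelace sum: ((-6)*(-7) - (-6)*(-4)) + ((-6)*7 - 6*(-7)) + (6*4 - (-4)*7) + ((-4)*(-4) - (-6)*4)
= 110
Area = |110|/2 = 55

55


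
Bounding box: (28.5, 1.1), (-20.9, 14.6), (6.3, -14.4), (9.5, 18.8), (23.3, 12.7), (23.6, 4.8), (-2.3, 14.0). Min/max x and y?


x range: [-20.9, 28.5]
y range: [-14.4, 18.8]
Bounding box: (-20.9,-14.4) to (28.5,18.8)

(-20.9,-14.4) to (28.5,18.8)


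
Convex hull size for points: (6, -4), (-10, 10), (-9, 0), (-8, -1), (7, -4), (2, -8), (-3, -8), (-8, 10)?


Convex hull vertices (CCW): (-10, 10), (-9, 0), (-3, -8), (2, -8), (7, -4), (-8, 10)
Count = 6

6


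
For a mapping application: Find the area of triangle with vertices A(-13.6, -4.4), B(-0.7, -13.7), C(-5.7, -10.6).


Area = |x_A(y_B-y_C) + x_B(y_C-y_A) + x_C(y_A-y_B)|/2
= |42.16 + 4.34 + (-53.01)|/2
= 6.51/2 = 3.255

3.255


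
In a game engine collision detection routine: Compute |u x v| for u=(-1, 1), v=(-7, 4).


|u x v| = |(-1)*4 - 1*(-7)|
= |(-4) - (-7)| = 3

3


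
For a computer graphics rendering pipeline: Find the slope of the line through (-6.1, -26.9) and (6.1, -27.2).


slope = (y2-y1)/(x2-x1) = ((-27.2)-(-26.9))/(6.1-(-6.1)) = (-0.3)/12.2 = -0.0246

-0.0246


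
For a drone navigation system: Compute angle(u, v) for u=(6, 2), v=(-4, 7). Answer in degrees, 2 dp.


u.v = -10, |u| = sqrt(40) = 6.3246, |v| = sqrt(65) = 8.0623
cos(theta) = u.v/(|u||v|) = -10/sqrt(2600) = -0.196116
theta = acos(-0.196116) = 101.31 degrees

101.31 degrees


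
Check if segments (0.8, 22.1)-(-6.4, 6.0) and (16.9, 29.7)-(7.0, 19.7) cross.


Cross products: d1=-85.76, d2=1.63, d3=204.49, d4=117.1
d1*d2 < 0 and d3*d4 < 0? no

No, they don't intersect


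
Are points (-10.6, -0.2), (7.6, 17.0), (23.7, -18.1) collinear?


Cross product: (7.6-(-10.6))*((-18.1)-(-0.2)) - (17-(-0.2))*(23.7-(-10.6))
= -915.74

No, not collinear


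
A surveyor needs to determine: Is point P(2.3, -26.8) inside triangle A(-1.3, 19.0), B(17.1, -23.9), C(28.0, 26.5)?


Cross products: AB x AP = -688.28, BC x BP = 714.31, CA x CP = 1368.94
All same sign? no

No, outside


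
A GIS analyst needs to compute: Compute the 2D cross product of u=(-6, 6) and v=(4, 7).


u x v = u_x*v_y - u_y*v_x = (-6)*7 - 6*4
= (-42) - 24 = -66

-66


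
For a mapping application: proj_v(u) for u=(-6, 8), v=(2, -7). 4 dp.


u.v = -68, |v| = sqrt(53) = 7.2801
Scalar projection = u.v / |v| = -68 / sqrt(53) = -9.3405

-9.3405


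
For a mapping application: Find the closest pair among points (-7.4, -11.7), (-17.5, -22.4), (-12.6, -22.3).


d(P0,P1) = 14.7139, d(P0,P2) = 11.8068, d(P1,P2) = 4.901
Closest: P1 and P2

Closest pair: (-17.5, -22.4) and (-12.6, -22.3), distance = 4.901


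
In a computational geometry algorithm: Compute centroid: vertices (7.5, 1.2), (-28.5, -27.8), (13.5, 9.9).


Centroid = ((x_A+x_B+x_C)/3, (y_A+y_B+y_C)/3)
= ((7.5+(-28.5)+13.5)/3, (1.2+(-27.8)+9.9)/3)
= (-2.5, -5.5667)

(-2.5, -5.5667)


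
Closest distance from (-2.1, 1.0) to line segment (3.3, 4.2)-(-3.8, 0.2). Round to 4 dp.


Project P onto AB: t = 0.7701 (clamped to [0,1])
Closest point on segment: (-2.1675, 1.1197)
Distance: 0.1374

0.1374


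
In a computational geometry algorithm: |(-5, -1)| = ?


|u| = sqrt((-5)^2 + (-1)^2) = sqrt(26) = 5.099

5.099


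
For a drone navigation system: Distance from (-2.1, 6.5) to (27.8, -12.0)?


dx=29.9, dy=-18.5
d^2 = 29.9^2 + (-18.5)^2 = 1236.26
d = sqrt(1236.26) = 35.1605

35.1605


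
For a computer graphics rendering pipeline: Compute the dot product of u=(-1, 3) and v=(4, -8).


u . v = u_x*v_x + u_y*v_y = (-1)*4 + 3*(-8)
= (-4) + (-24) = -28

-28


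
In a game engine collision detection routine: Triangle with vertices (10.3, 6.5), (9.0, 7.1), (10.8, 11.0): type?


Side lengths squared: AB^2=2.05, BC^2=18.45, CA^2=20.5
Sorted: [2.05, 18.45, 20.5]
By sides: Scalene, By angles: Right

Scalene, Right


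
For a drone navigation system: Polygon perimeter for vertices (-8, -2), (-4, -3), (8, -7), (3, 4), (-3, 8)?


Sides: (-8, -2)->(-4, -3): sqrt(17) = 4.123106, (-4, -3)->(8, -7): sqrt(160) = 12.649111, (8, -7)->(3, 4): sqrt(146) = 12.083046, (3, 4)->(-3, 8): sqrt(52) = 7.211103, (-3, 8)->(-8, -2): sqrt(125) = 11.18034
Sum = 47.246706
Perimeter = 47.2467

47.2467


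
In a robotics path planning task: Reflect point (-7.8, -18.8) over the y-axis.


Reflection over y-axis: (x,y) -> (-x,y)
(-7.8, -18.8) -> (7.8, -18.8)

(7.8, -18.8)


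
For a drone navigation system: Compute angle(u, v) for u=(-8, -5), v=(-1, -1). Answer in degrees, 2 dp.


u.v = 13, |u| = sqrt(89) = 9.434, |v| = sqrt(2) = 1.4142
cos(theta) = u.v/(|u||v|) = 13/sqrt(178) = 0.974391
theta = acos(0.974391) = 12.99 degrees

12.99 degrees


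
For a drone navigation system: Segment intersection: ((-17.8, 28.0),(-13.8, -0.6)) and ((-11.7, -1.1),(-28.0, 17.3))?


Cross products: d1=-362.09, d2=30.49, d3=58.06, d4=-334.52
d1*d2 < 0 and d3*d4 < 0? yes

Yes, they intersect


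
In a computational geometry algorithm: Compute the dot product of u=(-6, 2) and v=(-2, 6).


u . v = u_x*v_x + u_y*v_y = (-6)*(-2) + 2*6
= 12 + 12 = 24

24


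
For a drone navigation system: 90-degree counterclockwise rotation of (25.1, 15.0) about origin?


90° CCW: (x,y) -> (-y, x)
(25.1,15) -> (-15, 25.1)

(-15, 25.1)


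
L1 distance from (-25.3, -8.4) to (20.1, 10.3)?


|(-25.3)-20.1| + |(-8.4)-10.3| = 45.4 + 18.7 = 64.1

64.1


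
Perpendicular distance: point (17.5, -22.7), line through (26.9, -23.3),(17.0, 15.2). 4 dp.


|cross product| = 355.96
|line direction| = sqrt(1580.26) = 39.7525
Distance = 355.96/sqrt(1580.26) = 8.9544

8.9544


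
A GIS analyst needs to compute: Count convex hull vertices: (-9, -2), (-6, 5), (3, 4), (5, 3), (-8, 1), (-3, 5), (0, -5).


Convex hull vertices (CCW): (-9, -2), (0, -5), (5, 3), (3, 4), (-3, 5), (-6, 5), (-8, 1)
Count = 7

7


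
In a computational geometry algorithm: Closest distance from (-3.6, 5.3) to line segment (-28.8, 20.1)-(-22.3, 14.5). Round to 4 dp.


Project P onto AB: t = 1 (clamped to [0,1])
Closest point on segment: (-22.3, 14.5)
Distance: 20.8406

20.8406


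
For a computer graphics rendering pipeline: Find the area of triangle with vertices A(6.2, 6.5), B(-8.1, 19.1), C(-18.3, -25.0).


Area = |x_A(y_B-y_C) + x_B(y_C-y_A) + x_C(y_A-y_B)|/2
= |273.42 + 255.15 + 230.58|/2
= 759.15/2 = 379.575

379.575


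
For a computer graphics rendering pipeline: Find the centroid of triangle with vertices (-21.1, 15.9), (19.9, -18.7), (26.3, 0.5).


Centroid = ((x_A+x_B+x_C)/3, (y_A+y_B+y_C)/3)
= (((-21.1)+19.9+26.3)/3, (15.9+(-18.7)+0.5)/3)
= (8.3667, -0.7667)

(8.3667, -0.7667)


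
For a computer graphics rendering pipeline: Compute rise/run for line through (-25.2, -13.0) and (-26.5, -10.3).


slope = (y2-y1)/(x2-x1) = ((-10.3)-(-13))/((-26.5)-(-25.2)) = 2.7/(-1.3) = -2.0769

-2.0769


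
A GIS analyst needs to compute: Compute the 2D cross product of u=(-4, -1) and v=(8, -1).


u x v = u_x*v_y - u_y*v_x = (-4)*(-1) - (-1)*8
= 4 - (-8) = 12

12


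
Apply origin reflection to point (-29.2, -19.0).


Reflection over origin: (x,y) -> (-x,-y)
(-29.2, -19) -> (29.2, 19)

(29.2, 19)


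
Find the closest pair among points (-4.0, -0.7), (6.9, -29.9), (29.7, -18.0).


d(P0,P1) = 31.1681, d(P0,P2) = 37.8811, d(P1,P2) = 25.7187
Closest: P1 and P2

Closest pair: (6.9, -29.9) and (29.7, -18.0), distance = 25.7187


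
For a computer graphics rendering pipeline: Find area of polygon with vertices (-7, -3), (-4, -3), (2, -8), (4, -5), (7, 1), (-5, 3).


Shoelace sum: ((-7)*(-3) - (-4)*(-3)) + ((-4)*(-8) - 2*(-3)) + (2*(-5) - 4*(-8)) + (4*1 - 7*(-5)) + (7*3 - (-5)*1) + ((-5)*(-3) - (-7)*3)
= 170
Area = |170|/2 = 85

85


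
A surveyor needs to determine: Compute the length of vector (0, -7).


|u| = sqrt(0^2 + (-7)^2) = sqrt(49) = 7

7


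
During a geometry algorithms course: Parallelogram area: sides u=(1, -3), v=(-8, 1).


|u x v| = |1*1 - (-3)*(-8)|
= |1 - 24| = 23

23


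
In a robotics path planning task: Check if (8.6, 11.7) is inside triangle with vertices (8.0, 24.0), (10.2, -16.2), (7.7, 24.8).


Cross products: AB x AP = -2.94, BC x BP = -4.15, CA x CP = -3.21
All same sign? yes

Yes, inside


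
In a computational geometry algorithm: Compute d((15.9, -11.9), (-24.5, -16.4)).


dx=-40.4, dy=-4.5
d^2 = (-40.4)^2 + (-4.5)^2 = 1652.41
d = sqrt(1652.41) = 40.6498

40.6498


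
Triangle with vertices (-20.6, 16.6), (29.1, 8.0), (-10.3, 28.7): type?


Side lengths squared: AB^2=2544.05, BC^2=1980.85, CA^2=252.5
Sorted: [252.5, 1980.85, 2544.05]
By sides: Scalene, By angles: Obtuse

Scalene, Obtuse


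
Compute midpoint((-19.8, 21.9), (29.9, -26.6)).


M = (((-19.8)+29.9)/2, (21.9+(-26.6))/2)
= (5.05, -2.35)

(5.05, -2.35)


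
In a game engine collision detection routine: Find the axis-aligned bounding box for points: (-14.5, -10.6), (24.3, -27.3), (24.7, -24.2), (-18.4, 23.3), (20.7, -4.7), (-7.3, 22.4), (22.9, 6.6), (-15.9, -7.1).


x range: [-18.4, 24.7]
y range: [-27.3, 23.3]
Bounding box: (-18.4,-27.3) to (24.7,23.3)

(-18.4,-27.3) to (24.7,23.3)


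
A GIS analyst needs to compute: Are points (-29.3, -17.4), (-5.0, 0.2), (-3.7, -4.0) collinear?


Cross product: ((-5)-(-29.3))*((-4)-(-17.4)) - (0.2-(-17.4))*((-3.7)-(-29.3))
= -124.94

No, not collinear


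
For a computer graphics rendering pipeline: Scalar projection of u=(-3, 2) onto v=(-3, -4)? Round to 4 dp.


u.v = 1, |v| = sqrt(25) = 5
Scalar projection = u.v / |v| = 1 / sqrt(25) = 0.2

0.2


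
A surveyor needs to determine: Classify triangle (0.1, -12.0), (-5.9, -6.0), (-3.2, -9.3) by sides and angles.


Side lengths squared: AB^2=72, BC^2=18.18, CA^2=18.18
Sorted: [18.18, 18.18, 72]
By sides: Isosceles, By angles: Obtuse

Isosceles, Obtuse


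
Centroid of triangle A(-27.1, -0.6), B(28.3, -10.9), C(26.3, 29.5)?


Centroid = ((x_A+x_B+x_C)/3, (y_A+y_B+y_C)/3)
= (((-27.1)+28.3+26.3)/3, ((-0.6)+(-10.9)+29.5)/3)
= (9.1667, 6)

(9.1667, 6)


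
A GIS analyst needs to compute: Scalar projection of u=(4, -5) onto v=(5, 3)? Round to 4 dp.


u.v = 5, |v| = sqrt(34) = 5.831
Scalar projection = u.v / |v| = 5 / sqrt(34) = 0.8575

0.8575


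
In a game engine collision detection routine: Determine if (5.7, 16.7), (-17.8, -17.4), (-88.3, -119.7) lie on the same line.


Cross product: ((-17.8)-5.7)*((-119.7)-16.7) - ((-17.4)-16.7)*((-88.3)-5.7)
= 0

Yes, collinear


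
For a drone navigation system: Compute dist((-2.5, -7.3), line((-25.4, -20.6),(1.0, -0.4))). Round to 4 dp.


|cross product| = 111.46
|line direction| = sqrt(1105) = 33.2415
Distance = 111.46/sqrt(1105) = 3.353

3.353


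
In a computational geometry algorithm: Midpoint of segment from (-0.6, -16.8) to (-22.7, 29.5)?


M = (((-0.6)+(-22.7))/2, ((-16.8)+29.5)/2)
= (-11.65, 6.35)

(-11.65, 6.35)


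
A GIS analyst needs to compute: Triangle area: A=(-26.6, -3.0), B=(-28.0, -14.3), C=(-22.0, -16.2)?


Area = |x_A(y_B-y_C) + x_B(y_C-y_A) + x_C(y_A-y_B)|/2
= |(-50.54) + 369.6 + (-248.6)|/2
= 70.46/2 = 35.23

35.23


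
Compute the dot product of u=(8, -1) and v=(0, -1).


u . v = u_x*v_x + u_y*v_y = 8*0 + (-1)*(-1)
= 0 + 1 = 1

1


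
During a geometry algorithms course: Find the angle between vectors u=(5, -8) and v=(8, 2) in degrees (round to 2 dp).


u.v = 24, |u| = sqrt(89) = 9.434, |v| = sqrt(68) = 8.2462
cos(theta) = u.v/(|u||v|) = 24/sqrt(6052) = 0.308505
theta = acos(0.308505) = 72.03 degrees

72.03 degrees


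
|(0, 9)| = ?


|u| = sqrt(0^2 + 9^2) = sqrt(81) = 9

9


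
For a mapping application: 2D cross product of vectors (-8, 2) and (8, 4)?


u x v = u_x*v_y - u_y*v_x = (-8)*4 - 2*8
= (-32) - 16 = -48

-48


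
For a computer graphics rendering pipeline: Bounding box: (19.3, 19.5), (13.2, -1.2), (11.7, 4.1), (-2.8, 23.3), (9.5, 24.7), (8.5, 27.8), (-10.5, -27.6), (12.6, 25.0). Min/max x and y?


x range: [-10.5, 19.3]
y range: [-27.6, 27.8]
Bounding box: (-10.5,-27.6) to (19.3,27.8)

(-10.5,-27.6) to (19.3,27.8)


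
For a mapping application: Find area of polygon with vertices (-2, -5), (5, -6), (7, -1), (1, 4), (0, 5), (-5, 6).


Shoelace sum: ((-2)*(-6) - 5*(-5)) + (5*(-1) - 7*(-6)) + (7*4 - 1*(-1)) + (1*5 - 0*4) + (0*6 - (-5)*5) + ((-5)*(-5) - (-2)*6)
= 170
Area = |170|/2 = 85

85


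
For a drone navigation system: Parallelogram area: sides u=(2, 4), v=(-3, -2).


|u x v| = |2*(-2) - 4*(-3)|
= |(-4) - (-12)| = 8

8


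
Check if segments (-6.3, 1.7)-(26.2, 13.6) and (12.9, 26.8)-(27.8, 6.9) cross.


Cross products: d1=-756.07, d2=67.99, d3=587.27, d4=-236.79
d1*d2 < 0 and d3*d4 < 0? yes

Yes, they intersect


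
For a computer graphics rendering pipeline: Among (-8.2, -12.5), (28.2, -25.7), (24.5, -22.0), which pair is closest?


d(P0,P1) = 38.7195, d(P0,P2) = 34.052, d(P1,P2) = 5.2326
Closest: P1 and P2

Closest pair: (28.2, -25.7) and (24.5, -22.0), distance = 5.2326


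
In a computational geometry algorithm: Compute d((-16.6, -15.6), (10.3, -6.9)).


dx=26.9, dy=8.7
d^2 = 26.9^2 + 8.7^2 = 799.3
d = sqrt(799.3) = 28.2719

28.2719


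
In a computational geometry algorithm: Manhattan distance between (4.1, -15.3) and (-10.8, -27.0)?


|4.1-(-10.8)| + |(-15.3)-(-27)| = 14.9 + 11.7 = 26.6

26.6


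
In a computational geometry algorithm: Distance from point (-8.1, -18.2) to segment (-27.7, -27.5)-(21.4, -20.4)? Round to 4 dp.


Project P onto AB: t = 0.4178 (clamped to [0,1])
Closest point on segment: (-7.1842, -24.5334)
Distance: 6.3992

6.3992


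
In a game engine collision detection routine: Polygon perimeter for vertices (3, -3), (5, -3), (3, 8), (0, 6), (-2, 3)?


Sides: (3, -3)->(5, -3): sqrt(4) = 2, (5, -3)->(3, 8): sqrt(125) = 11.18034, (3, 8)->(0, 6): sqrt(13) = 3.605551, (0, 6)->(-2, 3): sqrt(13) = 3.605551, (-2, 3)->(3, -3): sqrt(61) = 7.81025
Sum = 28.201692
Perimeter = 28.2017

28.2017


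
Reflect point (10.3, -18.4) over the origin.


Reflection over origin: (x,y) -> (-x,-y)
(10.3, -18.4) -> (-10.3, 18.4)

(-10.3, 18.4)


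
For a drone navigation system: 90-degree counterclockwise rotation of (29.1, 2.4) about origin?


90° CCW: (x,y) -> (-y, x)
(29.1,2.4) -> (-2.4, 29.1)

(-2.4, 29.1)


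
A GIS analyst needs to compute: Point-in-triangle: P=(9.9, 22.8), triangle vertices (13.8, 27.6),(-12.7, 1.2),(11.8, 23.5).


Cross products: AB x AP = 24.24, BC x BP = 25.22, CA x CP = 6.39
All same sign? yes

Yes, inside


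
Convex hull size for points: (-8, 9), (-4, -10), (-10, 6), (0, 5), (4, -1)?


Convex hull vertices (CCW): (-10, 6), (-4, -10), (4, -1), (0, 5), (-8, 9)
Count = 5

5


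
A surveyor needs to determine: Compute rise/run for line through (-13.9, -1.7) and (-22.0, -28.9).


slope = (y2-y1)/(x2-x1) = ((-28.9)-(-1.7))/((-22)-(-13.9)) = (-27.2)/(-8.1) = 3.358

3.358


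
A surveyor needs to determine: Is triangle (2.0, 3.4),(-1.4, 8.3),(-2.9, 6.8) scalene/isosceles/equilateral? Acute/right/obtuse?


Side lengths squared: AB^2=35.57, BC^2=4.5, CA^2=35.57
Sorted: [4.5, 35.57, 35.57]
By sides: Isosceles, By angles: Acute

Isosceles, Acute


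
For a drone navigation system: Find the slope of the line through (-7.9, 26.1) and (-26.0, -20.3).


slope = (y2-y1)/(x2-x1) = ((-20.3)-26.1)/((-26)-(-7.9)) = (-46.4)/(-18.1) = 2.5635

2.5635


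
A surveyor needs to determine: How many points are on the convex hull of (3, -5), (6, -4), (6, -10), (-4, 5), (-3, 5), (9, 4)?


Convex hull vertices (CCW): (-4, 5), (6, -10), (9, 4), (-3, 5)
Count = 4

4


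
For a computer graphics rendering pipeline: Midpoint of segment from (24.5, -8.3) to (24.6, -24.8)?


M = ((24.5+24.6)/2, ((-8.3)+(-24.8))/2)
= (24.55, -16.55)

(24.55, -16.55)


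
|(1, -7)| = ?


|u| = sqrt(1^2 + (-7)^2) = sqrt(50) = 7.0711

7.0711


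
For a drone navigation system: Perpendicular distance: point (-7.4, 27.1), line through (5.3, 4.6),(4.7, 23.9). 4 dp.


|cross product| = 231.61
|line direction| = sqrt(372.85) = 19.3093
Distance = 231.61/sqrt(372.85) = 11.9947

11.9947
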